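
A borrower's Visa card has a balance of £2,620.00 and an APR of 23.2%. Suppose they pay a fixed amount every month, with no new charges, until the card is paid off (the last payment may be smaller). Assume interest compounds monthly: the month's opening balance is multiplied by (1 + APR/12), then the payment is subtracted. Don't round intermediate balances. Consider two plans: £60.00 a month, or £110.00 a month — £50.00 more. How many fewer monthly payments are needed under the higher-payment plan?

65 fewer payments

Monthly rate r = 23.2%/12 = 1.93333% = 0.0193333.
At £60.00/mo: n = ⌈−ln(1 − rB₀/P)/ln(1+r)⌉ = 98 payments (last £5.97); total interest = total paid − £2,620.00 = £3,205.97.
At £110.00/mo: 33 payments (last £25.01); total interest £925.01.
Payments saved = 98 − 33 = 65.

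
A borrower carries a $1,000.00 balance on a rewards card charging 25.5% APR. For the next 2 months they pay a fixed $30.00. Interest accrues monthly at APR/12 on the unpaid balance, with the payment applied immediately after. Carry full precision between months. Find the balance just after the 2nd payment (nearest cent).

Monthly rate r = 25.5%/12 = 2.125% = 0.02125.
Each month: B ← B·(1+r) − $30.00.
Month 1: interest $21.25; balance after payment $991.25.
Month 2: interest $21.06; balance after payment $982.31.

$982.31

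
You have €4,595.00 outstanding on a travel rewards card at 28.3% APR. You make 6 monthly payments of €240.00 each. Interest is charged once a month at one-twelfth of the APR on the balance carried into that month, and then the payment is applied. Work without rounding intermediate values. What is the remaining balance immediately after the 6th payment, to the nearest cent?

Monthly rate r = 28.3%/12 = 2.35833% = 0.0235833.
Each month: B ← B·(1+r) − €240.00.
Month 1: interest €108.37; balance after payment €4,463.37.
Month 2: interest €105.26; balance after payment €4,328.63.
Month 3: interest €102.08; balance after payment €4,190.71.
Month 4: interest €98.83; balance after payment €4,049.54.
Month 5: interest €95.50; balance after payment €3,905.04.
Month 6: interest €92.09; balance after payment €3,757.14.

€3,757.14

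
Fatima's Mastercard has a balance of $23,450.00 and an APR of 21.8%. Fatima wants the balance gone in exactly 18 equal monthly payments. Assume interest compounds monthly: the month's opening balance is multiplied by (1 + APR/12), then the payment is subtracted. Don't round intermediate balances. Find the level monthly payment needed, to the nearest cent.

$1,539.06

Monthly rate r = 21.8%/12 = 1.81667% = 0.0181667.
Level-payment amortization: P = B₀·r / (1 − (1+r)^(−n)) = 23450.00·0.0181667 / (1 − 1.01817^(−18)).
Denominator 1 − (1+r)^(−18) = 0.276796941.
P = 426.008 / 0.276796941 ≈ 1539.06.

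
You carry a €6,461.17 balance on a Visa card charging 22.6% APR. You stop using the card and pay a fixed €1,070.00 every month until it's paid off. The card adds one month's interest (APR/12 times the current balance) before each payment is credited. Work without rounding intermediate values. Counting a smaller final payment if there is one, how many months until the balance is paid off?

Monthly rate r = 22.6%/12 = 1.88333% = 0.0188333.
Recurrence: B ← B·(1+r) − €1,070.00.
Month 1: interest €121.69; balance after payment €5,512.86.
Month 2: interest €103.83; balance after payment €4,546.68.
Closed form: n = −ln(1 − rB₀/P)/ln(1+r) = −ln(0.88628)/ln(1.01883) ≈ 6.470, so the balance reaches zero during payment 7.

7 months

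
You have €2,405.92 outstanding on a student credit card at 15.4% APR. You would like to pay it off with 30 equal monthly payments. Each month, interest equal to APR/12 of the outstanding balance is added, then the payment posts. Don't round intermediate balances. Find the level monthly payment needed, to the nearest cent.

€97.13

Monthly rate r = 15.4%/12 = 1.28333% = 0.0128333.
Level-payment amortization: P = B₀·r / (1 − (1+r)^(−n)) = 2405.92·0.0128333 / (1 − 1.01283^(−30)).
Denominator 1 − (1+r)^(−30) = 0.317880569.
P = 30.876 / 0.317880569 ≈ 97.13.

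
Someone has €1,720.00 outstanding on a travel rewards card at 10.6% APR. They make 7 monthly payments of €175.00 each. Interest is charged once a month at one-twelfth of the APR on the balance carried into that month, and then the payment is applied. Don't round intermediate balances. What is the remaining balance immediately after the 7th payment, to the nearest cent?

€571.27

Monthly rate r = 10.6%/12 = 0.883333% = 0.00883333.
Each month: B ← B·(1+r) − €175.00.
Month 1: interest €15.19; balance after payment €1,560.19.
Month 2: interest €13.78; balance after payment €1,398.98.
Month 3: interest €12.36; balance after payment €1,236.33.
Month 4: interest €10.92; balance after payment €1,072.25.
Month 5: interest €9.47; balance after payment €906.73.
Month 6: interest €8.01; balance after payment €739.73.
Month 7: interest €6.53; balance after payment €571.27.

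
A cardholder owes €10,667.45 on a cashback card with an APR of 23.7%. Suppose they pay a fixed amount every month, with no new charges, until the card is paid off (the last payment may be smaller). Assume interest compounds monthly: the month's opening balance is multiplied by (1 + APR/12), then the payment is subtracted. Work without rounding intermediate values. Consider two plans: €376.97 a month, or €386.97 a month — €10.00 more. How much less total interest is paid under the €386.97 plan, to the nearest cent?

€218.82

Monthly rate r = 23.7%/12 = 1.975% = 0.01975.
At €376.97/mo: n = ⌈−ln(1 − rB₀/P)/ln(1+r)⌉ = 42 payments (last €320.20); total interest = total paid − €10,667.45 = €5,108.52.
At €386.97/mo: 41 payments (last €78.35); total interest €4,889.70.
Interest saved = €5,108.52 − €4,889.70 = €218.82.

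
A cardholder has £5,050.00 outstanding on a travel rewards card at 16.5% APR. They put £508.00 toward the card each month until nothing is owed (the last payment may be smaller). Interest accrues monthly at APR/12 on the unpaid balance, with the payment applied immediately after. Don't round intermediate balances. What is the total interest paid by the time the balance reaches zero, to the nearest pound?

£418

Monthly rate r = 16.5%/12 = 1.375% = 0.01375.
Payoff takes n = ⌈−ln(1 − rB₀/P)/ln(1+r)⌉ = ⌈10.763⌉ = 11 payments; the last is £388.08.
Total paid = 10·£508.00 + £388.08 = £5,468.08.
Total interest = total paid − principal = £5,468.08 − £5,050.00 = £418.08.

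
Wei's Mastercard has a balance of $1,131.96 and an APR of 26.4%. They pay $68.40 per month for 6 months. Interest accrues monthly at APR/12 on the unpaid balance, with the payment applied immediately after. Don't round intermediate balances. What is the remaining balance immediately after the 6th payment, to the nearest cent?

Monthly rate r = 26.4%/12 = 2.2% = 0.022.
Each month: B ← B·(1+r) − $68.40.
Month 1: interest $24.90; balance after payment $1,088.46.
Month 2: interest $23.95; balance after payment $1,044.01.
Month 3: interest $22.97; balance after payment $998.58.
Month 4: interest $21.97; balance after payment $952.15.
Month 5: interest $20.95; balance after payment $904.69.
Month 6: interest $19.90; balance after payment $856.20.

$856.20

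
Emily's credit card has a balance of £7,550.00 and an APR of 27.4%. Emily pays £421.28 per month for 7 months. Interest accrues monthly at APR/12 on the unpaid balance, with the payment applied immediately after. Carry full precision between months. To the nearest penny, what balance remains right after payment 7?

£5,683.79

Monthly rate r = 27.4%/12 = 2.28333% = 0.0228333.
Each month: B ← B·(1+r) − £421.28.
Month 1: interest £172.39; balance after payment £7,301.11.
Month 2: interest £166.71; balance after payment £7,046.54.
Month 3: interest £160.90; balance after payment £6,786.16.
Month 4: interest £154.95; balance after payment £6,519.83.
Month 5: interest £148.87; balance after payment £6,247.42.
Month 6: interest £142.65; balance after payment £5,968.79.
Month 7: interest £136.29; balance after payment £5,683.79.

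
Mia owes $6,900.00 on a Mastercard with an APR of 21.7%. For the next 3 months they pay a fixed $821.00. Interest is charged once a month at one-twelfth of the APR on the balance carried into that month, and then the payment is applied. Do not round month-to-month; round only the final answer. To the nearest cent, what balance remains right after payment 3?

$4,773.33

Monthly rate r = 21.7%/12 = 1.80833% = 0.0180833.
Each month: B ← B·(1+r) − $821.00.
Month 1: interest $124.78; balance after payment $6,203.77.
Month 2: interest $112.18; balance after payment $5,494.96.
Month 3: interest $99.37; balance after payment $4,773.33.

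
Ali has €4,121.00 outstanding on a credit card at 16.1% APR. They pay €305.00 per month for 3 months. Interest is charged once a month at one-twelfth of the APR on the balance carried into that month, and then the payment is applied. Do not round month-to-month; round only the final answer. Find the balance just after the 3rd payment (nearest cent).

Monthly rate r = 16.1%/12 = 1.34167% = 0.0134167.
Each month: B ← B·(1+r) − €305.00.
Month 1: interest €55.29; balance after payment €3,871.29.
Month 2: interest €51.94; balance after payment €3,618.23.
Month 3: interest €48.54; balance after payment €3,361.77.

€3,361.77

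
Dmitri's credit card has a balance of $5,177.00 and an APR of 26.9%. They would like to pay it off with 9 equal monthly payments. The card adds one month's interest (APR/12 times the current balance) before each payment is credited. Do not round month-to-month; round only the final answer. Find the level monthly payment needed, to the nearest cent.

Monthly rate r = 26.9%/12 = 2.24167% = 0.0224167.
Level-payment amortization: P = B₀·r / (1 − (1+r)^(−n)) = 5177.00·0.0224167 / (1 − 1.02242^(−9)).
Denominator 1 − (1+r)^(−9) = 0.180877763.
P = 116.051 / 0.180877763 ≈ 641.60.

$641.60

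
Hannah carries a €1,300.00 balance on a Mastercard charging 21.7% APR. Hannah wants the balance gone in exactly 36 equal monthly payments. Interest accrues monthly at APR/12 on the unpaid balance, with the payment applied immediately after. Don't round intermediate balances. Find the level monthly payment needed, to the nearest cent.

Monthly rate r = 21.7%/12 = 1.80833% = 0.0180833.
Level-payment amortization: P = B₀·r / (1 − (1+r)^(−n)) = 1300.00·0.0180833 / (1 − 1.01808^(−36)).
Denominator 1 − (1+r)^(−36) = 0.475433928.
P = 23.5083 / 0.475433928 ≈ 49.45.

€49.45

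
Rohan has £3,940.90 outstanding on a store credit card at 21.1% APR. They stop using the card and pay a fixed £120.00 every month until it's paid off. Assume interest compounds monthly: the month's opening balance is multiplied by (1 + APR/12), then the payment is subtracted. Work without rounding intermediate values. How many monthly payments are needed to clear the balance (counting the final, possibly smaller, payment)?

Monthly rate r = 21.1%/12 = 1.75833% = 0.0175833.
Recurrence: B ← B·(1+r) − £120.00.
Month 1: interest £69.29; balance after payment £3,890.19.
Month 2: interest £68.40; balance after payment £3,838.60.
Closed form: n = −ln(1 − rB₀/P)/ln(1+r) = −ln(0.42255)/ln(1.01758) ≈ 49.422, so the balance reaches zero during payment 50.

50 months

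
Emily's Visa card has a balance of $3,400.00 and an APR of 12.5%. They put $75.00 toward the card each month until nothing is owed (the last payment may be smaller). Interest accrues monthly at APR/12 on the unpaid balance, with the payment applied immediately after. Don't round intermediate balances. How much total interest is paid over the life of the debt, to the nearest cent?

Monthly rate r = 12.5%/12 = 1.04167% = 0.0104167.
Payoff takes n = ⌈−ln(1 − rB₀/P)/ln(1+r)⌉ = ⌈61.671⌉ = 62 payments; the last is $50.39.
Total paid = 61·$75.00 + $50.39 = $4,625.39.
Total interest = total paid − principal = $4,625.39 − $3,400.00 = $1,225.39.

$1,225.39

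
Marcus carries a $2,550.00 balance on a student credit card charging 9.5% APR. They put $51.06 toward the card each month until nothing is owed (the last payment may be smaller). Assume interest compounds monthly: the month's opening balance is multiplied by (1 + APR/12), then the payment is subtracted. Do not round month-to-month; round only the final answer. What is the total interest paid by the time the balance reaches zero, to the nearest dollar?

Monthly rate r = 9.5%/12 = 0.791667% = 0.00791667.
Payoff takes n = ⌈−ln(1 − rB₀/P)/ln(1+r)⌉ = ⌈63.805⌉ = 64 payments; the last is $41.15.
Total paid = 63·$51.06 + $41.15 = $3,257.93.
Total interest = total paid − principal = $3,257.93 − $2,550.00 = $707.93.

$708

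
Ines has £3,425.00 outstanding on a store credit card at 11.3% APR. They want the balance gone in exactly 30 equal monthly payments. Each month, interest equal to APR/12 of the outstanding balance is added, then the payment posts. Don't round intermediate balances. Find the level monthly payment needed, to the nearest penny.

£131.58

Monthly rate r = 11.3%/12 = 0.941667% = 0.00941667.
Level-payment amortization: P = B₀·r / (1 − (1+r)^(−n)) = 3425.00·0.00941667 / (1 − 1.00942^(−30)).
Denominator 1 − (1+r)^(−30) = 0.245106189.
P = 32.2521 / 0.245106189 ≈ 131.58.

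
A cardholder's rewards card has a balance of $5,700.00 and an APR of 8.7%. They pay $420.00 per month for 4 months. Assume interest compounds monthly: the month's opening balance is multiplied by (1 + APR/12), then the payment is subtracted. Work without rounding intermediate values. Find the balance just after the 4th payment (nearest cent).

Monthly rate r = 8.7%/12 = 0.725% = 0.00725.
Each month: B ← B·(1+r) − $420.00.
Month 1: interest $41.32; balance after payment $5,321.32.
Month 2: interest $38.58; balance after payment $4,939.90.
Month 3: interest $35.81; balance after payment $4,555.72.
Month 4: interest $33.03; balance after payment $4,168.75.

$4,168.75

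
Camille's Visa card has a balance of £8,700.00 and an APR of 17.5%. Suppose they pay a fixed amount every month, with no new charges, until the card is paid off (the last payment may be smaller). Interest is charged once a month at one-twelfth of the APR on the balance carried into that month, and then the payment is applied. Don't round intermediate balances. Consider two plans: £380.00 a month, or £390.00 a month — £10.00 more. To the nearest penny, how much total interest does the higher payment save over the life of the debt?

£63.12

Monthly rate r = 17.5%/12 = 1.45833% = 0.0145833.
At £380.00/mo: n = ⌈−ln(1 − rB₀/P)/ln(1+r)⌉ = 29 payments (last £23.87); total interest = total paid − £8,700.00 = £1,963.87.
At £390.00/mo: 28 payments (last £70.75); total interest £1,900.75.
Interest saved = £1,963.87 − £1,900.75 = £63.12.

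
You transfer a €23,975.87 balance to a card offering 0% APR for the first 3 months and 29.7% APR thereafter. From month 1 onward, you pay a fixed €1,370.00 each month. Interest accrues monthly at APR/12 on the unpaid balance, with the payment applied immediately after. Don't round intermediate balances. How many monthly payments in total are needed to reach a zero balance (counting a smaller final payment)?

22 payments

Promo months 1–3 at r₀ = 0%/12 = 0; months 4+ at r₁ = 29.7%/12 = 0.02475.
After month 3 (no interest yet): B = €23,975.87 − 3·€1,370.00 = €19,865.87.
Then at r₁ with €1,370.00/mo: n₂ = −ln(1 − r₁·B/P)/ln(1+r₁) ≈ 18.18 → 19 more payments.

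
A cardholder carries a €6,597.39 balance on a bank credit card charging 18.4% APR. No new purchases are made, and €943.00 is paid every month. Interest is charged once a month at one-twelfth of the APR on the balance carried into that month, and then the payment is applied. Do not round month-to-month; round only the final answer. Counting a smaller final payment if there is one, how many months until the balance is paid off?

8 months

Monthly rate r = 18.4%/12 = 1.53333% = 0.0153333.
Recurrence: B ← B·(1+r) − €943.00.
Month 1: interest €101.16; balance after payment €5,755.55.
Month 2: interest €88.25; balance after payment €4,900.80.
Closed form: n = −ln(1 − rB₀/P)/ln(1+r) = −ln(0.89273)/ln(1.01533) ≈ 7.457, so the balance reaches zero during payment 8.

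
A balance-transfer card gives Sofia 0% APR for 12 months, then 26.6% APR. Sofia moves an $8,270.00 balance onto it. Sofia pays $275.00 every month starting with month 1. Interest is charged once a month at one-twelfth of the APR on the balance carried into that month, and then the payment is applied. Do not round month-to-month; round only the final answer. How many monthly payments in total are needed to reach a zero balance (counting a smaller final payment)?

36 months

Promo months 1–12 at r₀ = 0%/12 = 0; months 13+ at r₁ = 26.6%/12 = 0.0221667.
After month 12 (no interest yet): B = $8,270.00 − 12·$275.00 = $4,970.00.
Then at r₁ with $275.00/mo: n₂ = −ln(1 − r₁·B/P)/ln(1+r₁) ≈ 23.35 → 24 more payments.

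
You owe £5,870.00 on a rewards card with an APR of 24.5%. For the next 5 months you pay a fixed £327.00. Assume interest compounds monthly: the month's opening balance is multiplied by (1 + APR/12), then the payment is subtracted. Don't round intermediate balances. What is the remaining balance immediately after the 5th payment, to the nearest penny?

Monthly rate r = 24.5%/12 = 2.04167% = 0.0204167.
Each month: B ← B·(1+r) − £327.00.
Month 1: interest £119.85; balance after payment £5,662.85.
Month 2: interest £115.62; balance after payment £5,451.46.
Month 3: interest £111.30; balance after payment £5,235.76.
Month 4: interest £106.90; balance after payment £5,015.66.
Month 5: interest £102.40; balance after payment £4,791.06.

£4,791.06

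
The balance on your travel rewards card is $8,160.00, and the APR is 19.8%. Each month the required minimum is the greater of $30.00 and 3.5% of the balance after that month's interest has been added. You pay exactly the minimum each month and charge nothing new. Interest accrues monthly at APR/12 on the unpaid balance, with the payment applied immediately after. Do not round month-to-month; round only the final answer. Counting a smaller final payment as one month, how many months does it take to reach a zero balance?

Monthly rate r = 19.8%/12 = 1.65% = 0.0165.
While 3.5% of the post-interest balance exceeds $30.00, each month B ← (B·(1+r))·(1 − 0.035), i.e. B shrinks by the factor (1+r)·0.965 = 0.98092.
This holds for months 1–118. Entering month 119 the balance is $840.59; 3.5% of the post-interest balance is now below $30.00, so the flat $30.00 minimum applies from here.
From month 119 a fixed $30.00 at rate r clears $840.59 in 38 more payments. Total: 118 + 38 = 156 months.

156 months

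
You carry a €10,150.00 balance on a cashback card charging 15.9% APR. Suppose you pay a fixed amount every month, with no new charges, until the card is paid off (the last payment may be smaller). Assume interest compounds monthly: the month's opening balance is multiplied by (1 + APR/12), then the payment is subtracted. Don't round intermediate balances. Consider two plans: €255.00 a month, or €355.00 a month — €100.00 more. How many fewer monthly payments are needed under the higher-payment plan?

Monthly rate r = 15.9%/12 = 1.325% = 0.01325.
At €255.00/mo: n = ⌈−ln(1 − rB₀/P)/ln(1+r)⌉ = 57 payments (last €239.98); total interest = total paid − €10,150.00 = €4,369.98.
At €355.00/mo: 37 payments (last €62.26); total interest €2,692.26.
Payments saved = 57 − 37 = 20.

20 fewer payments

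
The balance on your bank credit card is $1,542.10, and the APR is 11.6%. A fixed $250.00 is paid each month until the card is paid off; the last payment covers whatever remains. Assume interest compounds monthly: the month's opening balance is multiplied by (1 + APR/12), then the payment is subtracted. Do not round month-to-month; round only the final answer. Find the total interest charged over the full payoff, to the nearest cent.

Monthly rate r = 11.6%/12 = 0.966667% = 0.00966667.
Payoff takes n = ⌈−ln(1 − rB₀/P)/ln(1+r)⌉ = ⌈6.391⌉ = 7 payments; the last is $97.95.
Total paid = 6·$250.00 + $97.95 = $1,597.95.
Total interest = total paid − principal = $1,597.95 − $1,542.10 = $55.85.

$55.85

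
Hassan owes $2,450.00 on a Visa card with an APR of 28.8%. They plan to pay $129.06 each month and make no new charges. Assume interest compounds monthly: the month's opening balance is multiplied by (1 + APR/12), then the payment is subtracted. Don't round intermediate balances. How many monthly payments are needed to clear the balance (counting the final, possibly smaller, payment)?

Monthly rate r = 28.8%/12 = 2.4% = 0.024.
Recurrence: B ← B·(1+r) − $129.06.
Month 1: interest $58.80; balance after payment $2,379.74.
Month 2: interest $57.11; balance after payment $2,307.79.
Closed form: n = −ln(1 − rB₀/P)/ln(1+r) = −ln(0.5444)/ln(1.024) ≈ 25.639, so the balance reaches zero during payment 26.

26 months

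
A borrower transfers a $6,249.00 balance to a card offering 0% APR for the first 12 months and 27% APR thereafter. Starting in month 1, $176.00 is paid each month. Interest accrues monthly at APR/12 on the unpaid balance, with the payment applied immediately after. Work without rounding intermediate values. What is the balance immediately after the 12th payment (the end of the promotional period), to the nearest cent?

Promo months 1–12 at r₀ = 0%/12 = 0; months 13+ at r₁ = 27%/12 = 0.0225.
After month 12 (no interest yet): B = $6,249.00 − 12·$176.00 = $4,137.00.

$4,137.00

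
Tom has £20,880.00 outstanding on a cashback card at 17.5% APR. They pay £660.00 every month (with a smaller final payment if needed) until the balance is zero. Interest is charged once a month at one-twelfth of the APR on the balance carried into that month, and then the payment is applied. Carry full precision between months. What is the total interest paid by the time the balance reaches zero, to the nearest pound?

£7,326

Monthly rate r = 17.5%/12 = 1.45833% = 0.0145833.
Payoff takes n = ⌈−ln(1 − rB₀/P)/ln(1+r)⌉ = ⌈42.735⌉ = 43 payments; the last is £485.87.
Total paid = 42·£660.00 + £485.87 = £28,205.87.
Total interest = total paid − principal = £28,205.87 − £20,880.00 = £7,325.87.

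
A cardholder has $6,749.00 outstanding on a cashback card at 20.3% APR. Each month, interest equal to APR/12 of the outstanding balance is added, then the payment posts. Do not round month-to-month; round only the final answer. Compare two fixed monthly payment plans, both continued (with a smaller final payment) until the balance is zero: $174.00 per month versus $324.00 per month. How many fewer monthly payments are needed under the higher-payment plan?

Monthly rate r = 20.3%/12 = 1.69167% = 0.0169167.
At $174.00/mo: n = ⌈−ln(1 − rB₀/P)/ln(1+r)⌉ = 64 payments (last $111.55); total interest = total paid − $6,749.00 = $4,324.55.
At $324.00/mo: 26 payments (last $291.30); total interest $1,642.30.
Payments saved = 64 − 26 = 38.

38 fewer payments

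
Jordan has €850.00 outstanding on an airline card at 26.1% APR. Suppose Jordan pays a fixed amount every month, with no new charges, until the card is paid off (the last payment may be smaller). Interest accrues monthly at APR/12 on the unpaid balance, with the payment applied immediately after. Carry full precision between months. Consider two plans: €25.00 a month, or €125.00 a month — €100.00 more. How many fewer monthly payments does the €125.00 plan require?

Monthly rate r = 26.1%/12 = 2.175% = 0.02175.
At €25.00/mo: n = ⌈−ln(1 − rB₀/P)/ln(1+r)⌉ = 63 payments (last €12.97); total interest = total paid − €850.00 = €712.97.
At €125.00/mo: 8 payments (last €55.13); total interest €80.13.
Payments saved = 63 − 8 = 55.

55 fewer payments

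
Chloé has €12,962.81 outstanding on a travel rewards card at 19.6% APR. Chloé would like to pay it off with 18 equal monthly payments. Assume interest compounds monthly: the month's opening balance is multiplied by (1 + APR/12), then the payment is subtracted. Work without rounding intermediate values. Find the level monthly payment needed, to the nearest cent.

€837.02

Monthly rate r = 19.6%/12 = 1.63333% = 0.0163333.
Level-payment amortization: P = B₀·r / (1 − (1+r)^(−n)) = 12962.81·0.0163333 / (1 − 1.01633^(−18)).
Denominator 1 − (1+r)^(−18) = 0.252951245.
P = 211.726 / 0.252951245 ≈ 837.02.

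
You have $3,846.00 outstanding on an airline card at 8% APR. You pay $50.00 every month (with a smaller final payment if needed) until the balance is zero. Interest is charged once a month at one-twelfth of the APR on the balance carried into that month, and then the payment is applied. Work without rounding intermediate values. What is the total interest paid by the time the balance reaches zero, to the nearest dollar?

$1,565

Monthly rate r = 8%/12 = 0.666667% = 0.00666667.
Payoff takes n = ⌈−ln(1 − rB₀/P)/ln(1+r)⌉ = ⌈108.221⌉ = 109 payments; the last is $11.09.
Total paid = 108·$50.00 + $11.09 = $5,411.09.
Total interest = total paid − principal = $5,411.09 − $3,846.00 = $1,565.09.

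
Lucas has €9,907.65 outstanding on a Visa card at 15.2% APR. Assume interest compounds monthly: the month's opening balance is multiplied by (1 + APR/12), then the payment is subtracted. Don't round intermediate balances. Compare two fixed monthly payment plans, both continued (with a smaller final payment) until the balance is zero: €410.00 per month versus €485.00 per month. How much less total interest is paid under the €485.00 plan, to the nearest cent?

Monthly rate r = 15.2%/12 = 1.26667% = 0.0126667.
At €410.00/mo: n = ⌈−ln(1 − rB₀/P)/ln(1+r)⌉ = 30 payments (last €12.67); total interest = total paid − €9,907.65 = €1,995.02.
At €485.00/mo: 24 payments (last €382.83); total interest €1,630.18.
Interest saved = €1,995.02 − €1,630.18 = €364.84.

€364.84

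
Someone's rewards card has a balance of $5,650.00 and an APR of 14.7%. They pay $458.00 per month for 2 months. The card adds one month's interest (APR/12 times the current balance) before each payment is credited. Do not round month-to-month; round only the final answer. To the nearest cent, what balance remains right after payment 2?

$4,867.66

Monthly rate r = 14.7%/12 = 1.225% = 0.01225.
Each month: B ← B·(1+r) − $458.00.
Month 1: interest $69.21; balance after payment $5,261.21.
Month 2: interest $64.45; balance after payment $4,867.66.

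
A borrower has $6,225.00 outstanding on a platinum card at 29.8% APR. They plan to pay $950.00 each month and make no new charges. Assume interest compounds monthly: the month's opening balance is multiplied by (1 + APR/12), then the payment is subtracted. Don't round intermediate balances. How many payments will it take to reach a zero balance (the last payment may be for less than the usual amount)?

Monthly rate r = 29.8%/12 = 2.48333% = 0.0248333.
Recurrence: B ← B·(1+r) − $950.00.
Month 1: interest $154.59; balance after payment $5,429.59.
Month 2: interest $134.83; balance after payment $4,614.42.
Closed form: n = −ln(1 − rB₀/P)/ln(1+r) = −ln(0.83728)/ln(1.02483) ≈ 7.240, so the balance reaches zero during payment 8.

8 payments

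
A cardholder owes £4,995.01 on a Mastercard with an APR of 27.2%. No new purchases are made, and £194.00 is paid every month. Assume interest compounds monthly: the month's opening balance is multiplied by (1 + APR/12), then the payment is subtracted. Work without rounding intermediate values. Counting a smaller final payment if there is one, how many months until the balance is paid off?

40 payments

Monthly rate r = 27.2%/12 = 2.26667% = 0.0226667.
Recurrence: B ← B·(1+r) − £194.00.
Month 1: interest £113.22; balance after payment £4,914.23.
Month 2: interest £111.39; balance after payment £4,831.62.
Closed form: n = −ln(1 − rB₀/P)/ln(1+r) = −ln(0.41639)/ln(1.02267) ≈ 39.089, so the balance reaches zero during payment 40.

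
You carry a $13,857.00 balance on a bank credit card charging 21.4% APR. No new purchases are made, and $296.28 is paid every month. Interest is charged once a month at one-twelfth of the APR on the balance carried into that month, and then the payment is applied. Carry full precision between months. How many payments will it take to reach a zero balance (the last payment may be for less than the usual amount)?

102 months

Monthly rate r = 21.4%/12 = 1.78333% = 0.0178333.
Recurrence: B ← B·(1+r) − $296.28.
Month 1: interest $247.12; balance after payment $13,807.84.
Month 2: interest $246.24; balance after payment $13,757.80.
Closed form: n = −ln(1 − rB₀/P)/ln(1+r) = −ln(0.16594)/ln(1.01783) ≈ 101.614, so the balance reaches zero during payment 102.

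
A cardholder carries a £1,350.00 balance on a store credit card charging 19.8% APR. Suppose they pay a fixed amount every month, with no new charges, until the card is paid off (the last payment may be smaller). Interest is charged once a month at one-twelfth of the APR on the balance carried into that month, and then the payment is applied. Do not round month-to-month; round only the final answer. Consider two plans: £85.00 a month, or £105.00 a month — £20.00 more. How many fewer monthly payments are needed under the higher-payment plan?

Monthly rate r = 19.8%/12 = 1.65% = 0.0165.
At £85.00/mo: n = ⌈−ln(1 − rB₀/P)/ln(1+r)⌉ = 19 payments (last £48.55); total interest = total paid − £1,350.00 = £228.55.
At £105.00/mo: 15 payments (last £60.03); total interest £180.03.
Payments saved = 19 − 15 = 4.

4 fewer payments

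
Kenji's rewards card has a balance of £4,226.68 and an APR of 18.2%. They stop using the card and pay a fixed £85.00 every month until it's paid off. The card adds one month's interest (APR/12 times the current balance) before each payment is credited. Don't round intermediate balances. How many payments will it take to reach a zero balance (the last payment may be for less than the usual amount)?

Monthly rate r = 18.2%/12 = 1.51667% = 0.0151667.
Recurrence: B ← B·(1+r) − £85.00.
Month 1: interest £64.10; balance after payment £4,205.78.
Month 2: interest £63.79; balance after payment £4,184.57.
Closed form: n = −ln(1 − rB₀/P)/ln(1+r) = −ln(0.24583)/ln(1.01517) ≈ 93.214, so the balance reaches zero during payment 94.

94 payments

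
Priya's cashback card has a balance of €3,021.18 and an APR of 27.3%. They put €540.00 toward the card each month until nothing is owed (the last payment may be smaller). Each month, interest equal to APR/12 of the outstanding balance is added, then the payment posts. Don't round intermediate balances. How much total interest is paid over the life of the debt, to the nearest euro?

€247

Monthly rate r = 27.3%/12 = 2.275% = 0.02275.
Payoff takes n = ⌈−ln(1 − rB₀/P)/ln(1+r)⌉ = ⌈6.052⌉ = 7 payments; the last is €28.42.
Total paid = 6·€540.00 + €28.42 = €3,268.42.
Total interest = total paid − principal = €3,268.42 − €3,021.18 = €247.24.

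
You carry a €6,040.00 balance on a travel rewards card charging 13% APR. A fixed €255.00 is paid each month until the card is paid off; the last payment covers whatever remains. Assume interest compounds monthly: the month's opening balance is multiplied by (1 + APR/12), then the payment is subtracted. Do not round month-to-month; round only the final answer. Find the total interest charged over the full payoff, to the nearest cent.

€977.77

Monthly rate r = 13%/12 = 1.08333% = 0.0108333.
Payoff takes n = ⌈−ln(1 − rB₀/P)/ln(1+r)⌉ = ⌈27.519⌉ = 28 payments; the last is €132.77.
Total paid = 27·€255.00 + €132.77 = €7,017.77.
Total interest = total paid − principal = €7,017.77 − €6,040.00 = €977.77.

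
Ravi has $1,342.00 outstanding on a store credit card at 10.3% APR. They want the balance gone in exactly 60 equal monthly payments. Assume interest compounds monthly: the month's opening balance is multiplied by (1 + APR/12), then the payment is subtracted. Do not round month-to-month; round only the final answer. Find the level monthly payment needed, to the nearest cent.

Monthly rate r = 10.3%/12 = 0.858333% = 0.00858333.
Level-payment amortization: P = B₀·r / (1 − (1+r)^(−n)) = 1342.00·0.00858333 / (1 − 1.00858^(−60)).
Denominator 1 − (1+r)^(−60) = 0.401184869.
P = 11.5188 / 0.401184869 ≈ 28.71.

$28.71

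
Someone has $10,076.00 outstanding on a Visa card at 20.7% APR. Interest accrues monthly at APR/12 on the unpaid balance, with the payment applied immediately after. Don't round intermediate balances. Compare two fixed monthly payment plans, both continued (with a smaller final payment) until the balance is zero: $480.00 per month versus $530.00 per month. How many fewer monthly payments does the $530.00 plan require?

Monthly rate r = 20.7%/12 = 1.725% = 0.01725.
At $480.00/mo: n = ⌈−ln(1 − rB₀/P)/ln(1+r)⌉ = 27 payments (last $138.58); total interest = total paid − $10,076.00 = $2,542.58.
At $530.00/mo: 24 payments (last $126.28); total interest $2,240.28.
Payments saved = 27 − 24 = 3.

3 fewer payments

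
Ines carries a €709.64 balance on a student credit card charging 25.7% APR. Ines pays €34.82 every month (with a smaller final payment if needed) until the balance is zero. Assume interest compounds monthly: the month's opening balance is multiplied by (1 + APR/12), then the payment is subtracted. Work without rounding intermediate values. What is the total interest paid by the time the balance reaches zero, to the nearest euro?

Monthly rate r = 25.7%/12 = 2.14167% = 0.0214167.
Payoff takes n = ⌈−ln(1 − rB₀/P)/ln(1+r)⌉ = ⌈27.066⌉ = 28 payments; the last is €2.33.
Total paid = 27·€34.82 + €2.33 = €942.47.
Total interest = total paid − principal = €942.47 − €709.64 = €232.83.

€233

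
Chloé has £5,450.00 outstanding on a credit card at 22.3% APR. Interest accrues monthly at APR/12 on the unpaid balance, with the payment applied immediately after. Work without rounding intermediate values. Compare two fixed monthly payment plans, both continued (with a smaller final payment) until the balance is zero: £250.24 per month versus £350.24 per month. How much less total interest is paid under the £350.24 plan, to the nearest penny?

Monthly rate r = 22.3%/12 = 1.85833% = 0.0185833.
At £250.24/mo: n = ⌈−ln(1 − rB₀/P)/ln(1+r)⌉ = 29 payments (last £43.54); total interest = total paid − £5,450.00 = £1,600.26.
At £350.24/mo: 19 payments (last £188.98); total interest £1,043.30.
Interest saved = £1,600.26 − £1,043.30 = £556.96.

£556.96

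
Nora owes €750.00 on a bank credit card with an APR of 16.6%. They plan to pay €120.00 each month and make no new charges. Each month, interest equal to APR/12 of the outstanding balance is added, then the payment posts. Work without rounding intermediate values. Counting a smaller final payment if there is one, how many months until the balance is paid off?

7 payments

Monthly rate r = 16.6%/12 = 1.38333% = 0.0138333.
Recurrence: B ← B·(1+r) − €120.00.
Month 1: interest €10.38; balance after payment €640.38.
Month 2: interest €8.86; balance after payment €529.23.
Closed form: n = −ln(1 − rB₀/P)/ln(1+r) = −ln(0.91354)/ln(1.01383) ≈ 6.582, so the balance reaches zero during payment 7.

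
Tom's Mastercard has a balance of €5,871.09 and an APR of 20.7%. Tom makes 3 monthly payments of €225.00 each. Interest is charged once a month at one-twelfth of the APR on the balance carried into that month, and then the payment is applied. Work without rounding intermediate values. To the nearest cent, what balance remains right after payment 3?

Monthly rate r = 20.7%/12 = 1.725% = 0.01725.
Each month: B ← B·(1+r) − €225.00.
Month 1: interest €101.28; balance after payment €5,747.37.
Month 2: interest €99.14; balance after payment €5,621.51.
Month 3: interest €96.97; balance after payment €5,493.48.

€5,493.48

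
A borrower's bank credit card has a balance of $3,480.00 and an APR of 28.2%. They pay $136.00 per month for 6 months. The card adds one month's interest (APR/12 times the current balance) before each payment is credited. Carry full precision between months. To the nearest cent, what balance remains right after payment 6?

$3,134.96

Monthly rate r = 28.2%/12 = 2.35% = 0.0235.
Each month: B ← B·(1+r) − $136.00.
Month 1: interest $81.78; balance after payment $3,425.78.
Month 2: interest $80.51; balance after payment $3,370.29.
Month 3: interest $79.20; balance after payment $3,313.49.
Month 4: interest $77.87; balance after payment $3,255.35.
Month 5: interest $76.50; balance after payment $3,195.86.
Month 6: interest $75.10; balance after payment $3,134.96.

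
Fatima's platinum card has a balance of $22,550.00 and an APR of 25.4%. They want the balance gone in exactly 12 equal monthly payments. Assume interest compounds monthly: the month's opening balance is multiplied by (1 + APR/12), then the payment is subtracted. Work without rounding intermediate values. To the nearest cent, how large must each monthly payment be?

Monthly rate r = 25.4%/12 = 2.11667% = 0.0211667.
Level-payment amortization: P = B₀·r / (1 − (1+r)^(−n)) = 22550.00·0.0211667 / (1 − 1.02117^(−12)).
Denominator 1 − (1+r)^(−12) = 0.222249246.
P = 477.308 / 0.222249246 ≈ 2147.63.

$2,147.63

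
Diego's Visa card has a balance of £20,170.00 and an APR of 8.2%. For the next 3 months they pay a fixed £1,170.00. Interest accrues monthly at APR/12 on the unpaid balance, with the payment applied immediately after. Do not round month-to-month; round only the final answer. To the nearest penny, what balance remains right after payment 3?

Monthly rate r = 8.2%/12 = 0.683333% = 0.00683333.
Each month: B ← B·(1+r) − £1,170.00.
Month 1: interest £137.83; balance after payment £19,137.83.
Month 2: interest £130.78; balance after payment £18,098.60.
Month 3: interest £123.67; balance after payment £17,052.28.

£17,052.28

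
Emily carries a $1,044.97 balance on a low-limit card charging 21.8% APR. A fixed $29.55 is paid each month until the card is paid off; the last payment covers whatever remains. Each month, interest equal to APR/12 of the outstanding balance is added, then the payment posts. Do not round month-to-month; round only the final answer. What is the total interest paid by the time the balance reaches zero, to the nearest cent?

$643.02

Monthly rate r = 21.8%/12 = 1.81667% = 0.0181667.
Payoff takes n = ⌈−ln(1 − rB₀/P)/ln(1+r)⌉ = ⌈57.122⌉ = 58 payments; the last is $3.64.
Total paid = 57·$29.55 + $3.64 = $1,687.99.
Total interest = total paid − principal = $1,687.99 − $1,044.97 = $643.02.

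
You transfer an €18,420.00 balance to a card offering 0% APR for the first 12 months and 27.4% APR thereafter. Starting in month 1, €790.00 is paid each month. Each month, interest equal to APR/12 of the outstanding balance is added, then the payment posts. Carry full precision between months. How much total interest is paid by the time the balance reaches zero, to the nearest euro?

€1,522

Promo months 1–12 at r₀ = 0%/12 = 0; months 13+ at r₁ = 27.4%/12 = 0.0228333.
After month 12 (no interest yet): B = €18,420.00 − 12·€790.00 = €8,940.00.
Then at r₁ with €790.00/mo: n₂ = −ln(1 − r₁·B/P)/ln(1+r₁) ≈ 13.24 → 14 more payments.
Total paid = 25·€790.00 + €191.98 = €19,941.98; interest = €19,941.98 − €18,420.00 = €1,521.98.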